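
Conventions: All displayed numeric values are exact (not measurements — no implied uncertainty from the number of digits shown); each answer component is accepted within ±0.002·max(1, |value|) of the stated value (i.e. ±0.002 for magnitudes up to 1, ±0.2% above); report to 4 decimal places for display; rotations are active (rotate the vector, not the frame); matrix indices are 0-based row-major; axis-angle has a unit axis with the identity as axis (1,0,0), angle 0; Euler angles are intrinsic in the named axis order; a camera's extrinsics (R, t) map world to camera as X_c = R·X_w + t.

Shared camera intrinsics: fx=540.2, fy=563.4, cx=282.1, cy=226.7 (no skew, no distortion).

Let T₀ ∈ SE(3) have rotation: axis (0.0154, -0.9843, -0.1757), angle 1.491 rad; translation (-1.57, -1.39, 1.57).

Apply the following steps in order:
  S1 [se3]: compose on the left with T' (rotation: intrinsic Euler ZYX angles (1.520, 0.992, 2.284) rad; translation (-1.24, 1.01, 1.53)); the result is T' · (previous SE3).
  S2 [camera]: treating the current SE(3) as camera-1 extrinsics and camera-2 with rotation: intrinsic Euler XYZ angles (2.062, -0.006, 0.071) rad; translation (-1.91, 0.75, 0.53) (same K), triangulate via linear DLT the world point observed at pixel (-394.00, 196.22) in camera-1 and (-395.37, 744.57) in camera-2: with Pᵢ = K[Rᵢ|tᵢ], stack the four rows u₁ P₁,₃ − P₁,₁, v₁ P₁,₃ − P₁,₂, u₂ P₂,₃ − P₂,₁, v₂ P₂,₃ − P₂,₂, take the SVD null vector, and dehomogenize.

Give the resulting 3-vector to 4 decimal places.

after S1 (compose_se3): R=[0.5846 0.7974 0.1499; -0.6425 0.5678 -0.5146; -0.4954 0.2045 0.8442], t=(-1.0944, -1.5995, 1.7074)
after S2 (triangulate): (-0.4715, 0.7892, -1.5668)

result = (-0.4715, 0.7892, -1.5668)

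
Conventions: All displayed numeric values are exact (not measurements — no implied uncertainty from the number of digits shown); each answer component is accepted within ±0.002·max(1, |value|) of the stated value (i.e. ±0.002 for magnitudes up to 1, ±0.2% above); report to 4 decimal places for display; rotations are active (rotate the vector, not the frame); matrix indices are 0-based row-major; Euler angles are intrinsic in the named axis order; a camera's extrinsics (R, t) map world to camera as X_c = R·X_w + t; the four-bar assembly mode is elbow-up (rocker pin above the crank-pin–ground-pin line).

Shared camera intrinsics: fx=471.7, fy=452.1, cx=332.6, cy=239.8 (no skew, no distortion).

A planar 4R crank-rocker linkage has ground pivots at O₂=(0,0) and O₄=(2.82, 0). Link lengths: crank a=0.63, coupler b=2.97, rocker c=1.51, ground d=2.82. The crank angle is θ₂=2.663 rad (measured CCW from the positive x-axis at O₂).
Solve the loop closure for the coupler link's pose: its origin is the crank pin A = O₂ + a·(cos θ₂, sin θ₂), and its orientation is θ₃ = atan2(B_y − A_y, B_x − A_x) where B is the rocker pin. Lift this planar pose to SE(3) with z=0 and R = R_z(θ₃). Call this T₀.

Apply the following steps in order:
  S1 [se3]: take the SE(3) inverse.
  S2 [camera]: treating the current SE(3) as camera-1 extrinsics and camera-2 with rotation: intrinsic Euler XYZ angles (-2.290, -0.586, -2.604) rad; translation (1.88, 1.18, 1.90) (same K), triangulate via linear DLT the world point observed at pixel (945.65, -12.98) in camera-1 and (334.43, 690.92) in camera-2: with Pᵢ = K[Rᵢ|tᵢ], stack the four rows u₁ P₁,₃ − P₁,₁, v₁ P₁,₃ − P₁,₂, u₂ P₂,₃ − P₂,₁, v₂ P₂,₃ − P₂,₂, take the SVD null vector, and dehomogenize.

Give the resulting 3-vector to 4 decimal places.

source (fourbar_fk): coupler pose = R=[0.9304 -0.3665 0.0000; 0.3665 0.9304 0.0000; 0.0000 0.0000 1.0000], t=(-0.5592, 0.2901, 0.0000)
after S1 (invert_se3): R=[0.9304 0.3665 0.0000; -0.3665 0.9304 0.0000; 0.0000 0.0000 1.0000], t=(0.4140, -0.4749, 0.0000)
after S2 (triangulate): (1.5794, 0.2238, 1.5123)

result = (1.5794, 0.2238, 1.5123)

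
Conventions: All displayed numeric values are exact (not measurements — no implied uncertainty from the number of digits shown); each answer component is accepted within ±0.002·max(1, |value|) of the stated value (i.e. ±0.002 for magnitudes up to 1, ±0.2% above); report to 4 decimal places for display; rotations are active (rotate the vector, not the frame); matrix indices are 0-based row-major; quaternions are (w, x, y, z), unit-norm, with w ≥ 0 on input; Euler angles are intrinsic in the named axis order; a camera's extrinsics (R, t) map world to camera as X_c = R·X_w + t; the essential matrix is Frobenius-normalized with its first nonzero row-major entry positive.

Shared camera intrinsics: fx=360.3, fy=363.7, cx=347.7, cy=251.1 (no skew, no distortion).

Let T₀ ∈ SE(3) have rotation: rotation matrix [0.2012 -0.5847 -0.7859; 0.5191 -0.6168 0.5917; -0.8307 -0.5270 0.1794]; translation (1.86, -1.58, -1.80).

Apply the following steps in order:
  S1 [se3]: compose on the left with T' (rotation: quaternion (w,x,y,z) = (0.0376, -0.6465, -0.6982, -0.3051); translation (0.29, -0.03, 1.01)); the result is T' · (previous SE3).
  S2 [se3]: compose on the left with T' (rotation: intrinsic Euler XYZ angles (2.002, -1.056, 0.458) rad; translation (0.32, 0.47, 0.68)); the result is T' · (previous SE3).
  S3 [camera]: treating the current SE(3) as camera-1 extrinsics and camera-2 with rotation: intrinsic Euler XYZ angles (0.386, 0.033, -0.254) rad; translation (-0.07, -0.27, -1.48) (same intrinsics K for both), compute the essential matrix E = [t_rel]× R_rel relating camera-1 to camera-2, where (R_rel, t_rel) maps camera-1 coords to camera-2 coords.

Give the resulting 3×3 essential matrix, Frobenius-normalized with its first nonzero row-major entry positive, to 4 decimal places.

matrix = [0.2334 0.2946 -0.4635; 0.0158 0.2402 0.5099; 0.2285 0.5136 0.1000]

after S1 (compose_se3): R=[0.1640 -0.6570 0.7358; -0.2288 -0.7509 -0.6195; 0.9596 -0.0668 -0.2735], t=(-2.0882, 0.7871, 2.7049)
after S2 (compose_se3): R=[-0.7130 -0.0685 0.6979; -0.5700 0.6362 -0.5199; -0.4083 -0.7685 -0.4927], t=(-3.1278, 1.1071, 0.7340)
after S3 (essential): [0.2334 0.2946 -0.4635; 0.0158 0.2402 0.5099; 0.2285 0.5136 0.1000]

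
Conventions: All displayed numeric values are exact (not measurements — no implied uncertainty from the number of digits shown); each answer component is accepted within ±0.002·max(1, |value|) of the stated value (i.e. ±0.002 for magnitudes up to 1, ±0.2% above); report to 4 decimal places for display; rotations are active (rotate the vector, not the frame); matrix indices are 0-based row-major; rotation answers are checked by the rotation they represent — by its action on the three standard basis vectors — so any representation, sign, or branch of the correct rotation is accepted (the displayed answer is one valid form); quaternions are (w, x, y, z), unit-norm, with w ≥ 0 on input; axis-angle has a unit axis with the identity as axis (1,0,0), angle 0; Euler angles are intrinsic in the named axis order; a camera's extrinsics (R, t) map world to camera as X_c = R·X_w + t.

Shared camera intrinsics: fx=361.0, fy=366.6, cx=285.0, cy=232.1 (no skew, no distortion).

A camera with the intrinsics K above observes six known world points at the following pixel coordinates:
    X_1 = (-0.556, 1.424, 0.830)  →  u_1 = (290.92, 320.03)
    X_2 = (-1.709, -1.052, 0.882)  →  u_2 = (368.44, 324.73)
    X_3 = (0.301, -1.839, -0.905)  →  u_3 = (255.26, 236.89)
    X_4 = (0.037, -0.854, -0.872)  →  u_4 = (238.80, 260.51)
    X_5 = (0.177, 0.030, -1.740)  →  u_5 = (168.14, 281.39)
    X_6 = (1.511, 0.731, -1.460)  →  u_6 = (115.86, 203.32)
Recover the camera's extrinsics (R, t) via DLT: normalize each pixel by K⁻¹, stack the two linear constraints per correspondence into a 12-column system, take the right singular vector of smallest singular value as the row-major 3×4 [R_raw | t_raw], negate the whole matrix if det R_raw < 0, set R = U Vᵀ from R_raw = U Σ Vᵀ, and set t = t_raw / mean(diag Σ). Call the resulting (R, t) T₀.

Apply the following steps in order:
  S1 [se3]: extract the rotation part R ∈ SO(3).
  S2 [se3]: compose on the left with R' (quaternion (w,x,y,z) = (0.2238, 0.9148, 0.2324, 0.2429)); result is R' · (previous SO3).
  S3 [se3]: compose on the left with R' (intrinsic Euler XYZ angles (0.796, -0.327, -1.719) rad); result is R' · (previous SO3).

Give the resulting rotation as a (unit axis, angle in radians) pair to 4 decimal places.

source (pnp_recover): camera pose = R=[-0.3652 -0.3499 0.8627; -0.9303 0.1725 -0.3238; -0.0355 -0.9208 -0.3885], t=(-0.3599, 0.3998, 5.3384)
after S1 (rot_of_se3): [-0.3652 -0.3499 0.8627; -0.9303 0.1725 -0.3238; -0.0355 -0.9208 -0.3885]
after S2 (compose_so3): [-0.5965 -0.7212 0.3521; 0.5521 -0.0503 0.8322; -0.5825 0.6908 0.4282]
after S3 (compose_so3): [0.7877 -0.1682 0.5927; 0.6043 0.0237 -0.7964; 0.1199 0.9855 0.1203]

rotation (axis_angle) = ((0.8914, 0.2365, 0.3865), 1.6049)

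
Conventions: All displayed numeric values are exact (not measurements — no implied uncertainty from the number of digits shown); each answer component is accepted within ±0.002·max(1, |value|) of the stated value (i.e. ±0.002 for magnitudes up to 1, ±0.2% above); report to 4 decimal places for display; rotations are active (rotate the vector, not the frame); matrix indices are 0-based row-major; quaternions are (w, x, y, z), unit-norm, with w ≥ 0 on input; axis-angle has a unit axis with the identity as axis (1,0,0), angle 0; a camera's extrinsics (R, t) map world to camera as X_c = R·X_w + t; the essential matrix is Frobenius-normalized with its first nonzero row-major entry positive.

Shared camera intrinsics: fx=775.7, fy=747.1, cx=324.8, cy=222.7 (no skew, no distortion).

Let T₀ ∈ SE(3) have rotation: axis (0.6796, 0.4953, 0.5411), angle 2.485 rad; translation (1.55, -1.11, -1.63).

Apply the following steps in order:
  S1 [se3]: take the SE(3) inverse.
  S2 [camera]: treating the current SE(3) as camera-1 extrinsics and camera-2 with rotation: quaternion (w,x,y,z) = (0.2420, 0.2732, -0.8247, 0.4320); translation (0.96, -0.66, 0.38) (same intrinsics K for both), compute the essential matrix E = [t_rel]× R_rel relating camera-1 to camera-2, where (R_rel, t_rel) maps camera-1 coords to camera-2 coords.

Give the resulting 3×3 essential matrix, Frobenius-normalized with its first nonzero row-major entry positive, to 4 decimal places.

matrix = [0.0607 -0.6749 0.0486; 0.3373 0.0617 0.6168; 0.0047 0.1993 0.0266]

after S1 (invert_se3): R=[0.0356 0.9336 0.3567; 0.2729 -0.3524 0.8952; 0.9614 0.0654 -0.2673], t=(1.5623, 0.6449, -1.8533)
after S2 (essential): [0.0607 -0.6749 0.0486; 0.3373 0.0617 0.6168; 0.0047 0.1993 0.0266]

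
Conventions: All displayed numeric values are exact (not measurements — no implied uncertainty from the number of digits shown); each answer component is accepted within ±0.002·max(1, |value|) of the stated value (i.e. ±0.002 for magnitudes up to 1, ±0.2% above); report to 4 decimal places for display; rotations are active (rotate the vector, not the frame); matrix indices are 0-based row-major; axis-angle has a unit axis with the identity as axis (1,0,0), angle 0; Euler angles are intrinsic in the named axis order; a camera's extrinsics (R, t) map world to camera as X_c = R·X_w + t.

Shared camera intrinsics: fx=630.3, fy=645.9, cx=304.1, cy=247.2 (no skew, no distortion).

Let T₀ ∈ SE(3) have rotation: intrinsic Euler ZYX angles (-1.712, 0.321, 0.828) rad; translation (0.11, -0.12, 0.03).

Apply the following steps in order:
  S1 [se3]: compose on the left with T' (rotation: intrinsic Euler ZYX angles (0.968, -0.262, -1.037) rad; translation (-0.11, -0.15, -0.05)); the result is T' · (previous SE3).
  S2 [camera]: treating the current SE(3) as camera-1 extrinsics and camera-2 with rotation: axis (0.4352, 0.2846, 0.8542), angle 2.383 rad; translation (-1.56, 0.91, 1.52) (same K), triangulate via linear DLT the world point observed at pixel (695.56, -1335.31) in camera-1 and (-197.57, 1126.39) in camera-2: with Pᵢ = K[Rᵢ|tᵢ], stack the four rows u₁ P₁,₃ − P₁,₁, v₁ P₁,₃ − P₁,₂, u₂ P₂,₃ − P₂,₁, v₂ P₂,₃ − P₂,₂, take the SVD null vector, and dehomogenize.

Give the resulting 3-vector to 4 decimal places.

after S1 (compose_se3): R=[0.4492 -0.1039 -0.8874; -0.6696 0.6184 -0.4114; 0.5915 0.7789 0.2082], t=(-0.0382, -0.1078, 0.0930)
after S2 (triangulate): (1.9648, -0.6715, 0.4519)

result = (1.9648, -0.6715, 0.4519)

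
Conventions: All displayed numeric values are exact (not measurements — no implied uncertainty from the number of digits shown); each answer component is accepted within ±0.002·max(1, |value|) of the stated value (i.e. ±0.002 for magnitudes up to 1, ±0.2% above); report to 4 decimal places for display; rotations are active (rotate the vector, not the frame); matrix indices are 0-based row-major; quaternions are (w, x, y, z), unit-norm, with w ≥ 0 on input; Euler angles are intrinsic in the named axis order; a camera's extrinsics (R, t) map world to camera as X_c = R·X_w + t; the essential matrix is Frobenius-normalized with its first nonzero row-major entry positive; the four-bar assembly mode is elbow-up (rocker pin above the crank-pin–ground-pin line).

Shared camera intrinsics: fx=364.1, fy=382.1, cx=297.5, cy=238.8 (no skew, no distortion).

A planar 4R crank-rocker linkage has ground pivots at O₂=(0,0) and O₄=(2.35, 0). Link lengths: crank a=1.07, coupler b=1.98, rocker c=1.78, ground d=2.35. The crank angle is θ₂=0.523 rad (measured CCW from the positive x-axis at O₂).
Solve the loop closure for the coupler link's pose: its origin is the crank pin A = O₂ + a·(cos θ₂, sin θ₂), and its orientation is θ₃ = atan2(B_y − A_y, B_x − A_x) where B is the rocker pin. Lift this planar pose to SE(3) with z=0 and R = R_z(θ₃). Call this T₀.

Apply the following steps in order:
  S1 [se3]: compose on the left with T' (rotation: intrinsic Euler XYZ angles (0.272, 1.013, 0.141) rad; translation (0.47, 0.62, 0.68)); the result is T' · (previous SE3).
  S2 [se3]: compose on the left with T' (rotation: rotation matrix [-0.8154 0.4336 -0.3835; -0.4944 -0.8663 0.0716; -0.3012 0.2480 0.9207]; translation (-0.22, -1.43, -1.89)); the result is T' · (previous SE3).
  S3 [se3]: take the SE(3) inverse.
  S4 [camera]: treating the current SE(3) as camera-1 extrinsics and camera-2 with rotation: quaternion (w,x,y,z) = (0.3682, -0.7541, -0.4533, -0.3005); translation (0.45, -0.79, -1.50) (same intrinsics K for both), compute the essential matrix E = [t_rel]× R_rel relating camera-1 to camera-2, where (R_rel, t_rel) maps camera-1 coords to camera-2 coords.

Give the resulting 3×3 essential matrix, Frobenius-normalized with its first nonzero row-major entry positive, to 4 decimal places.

source (fourbar_fk): coupler pose = R=[0.7790 -0.6270 0.0000; 0.6270 0.7790 0.0000; 0.0000 0.0000 1.0000], t=(0.9270, 0.5344, 0.0000)
after S1 (compose_se3): R=[0.3616 -0.3866 0.8484; 0.8592 0.4916 -0.1422; -0.3621 0.7803 0.5099], t=(0.9160, 1.4472, 0.1685)
after S2 (compose_se3): R=[0.2166 0.2291 -0.9490; -0.9490 -0.1788 -0.2597; -0.2292 0.9568 0.1786], t=(-0.4040, -3.1245, -1.6518)
after S3 (invert_se3): R=[0.2166 -0.9490 -0.2292; 0.2291 -0.1788 0.9568; -0.9490 -0.2597 0.1786], t=(-3.2562, 1.1143, -0.8999)
after S4 (essential): [0.1751 -0.0981 -0.2398; -0.3633 0.1866 0.4852; 0.3839 0.5911 0.0559]

matrix = [0.1751 -0.0981 -0.2398; -0.3633 0.1866 0.4852; 0.3839 0.5911 0.0559]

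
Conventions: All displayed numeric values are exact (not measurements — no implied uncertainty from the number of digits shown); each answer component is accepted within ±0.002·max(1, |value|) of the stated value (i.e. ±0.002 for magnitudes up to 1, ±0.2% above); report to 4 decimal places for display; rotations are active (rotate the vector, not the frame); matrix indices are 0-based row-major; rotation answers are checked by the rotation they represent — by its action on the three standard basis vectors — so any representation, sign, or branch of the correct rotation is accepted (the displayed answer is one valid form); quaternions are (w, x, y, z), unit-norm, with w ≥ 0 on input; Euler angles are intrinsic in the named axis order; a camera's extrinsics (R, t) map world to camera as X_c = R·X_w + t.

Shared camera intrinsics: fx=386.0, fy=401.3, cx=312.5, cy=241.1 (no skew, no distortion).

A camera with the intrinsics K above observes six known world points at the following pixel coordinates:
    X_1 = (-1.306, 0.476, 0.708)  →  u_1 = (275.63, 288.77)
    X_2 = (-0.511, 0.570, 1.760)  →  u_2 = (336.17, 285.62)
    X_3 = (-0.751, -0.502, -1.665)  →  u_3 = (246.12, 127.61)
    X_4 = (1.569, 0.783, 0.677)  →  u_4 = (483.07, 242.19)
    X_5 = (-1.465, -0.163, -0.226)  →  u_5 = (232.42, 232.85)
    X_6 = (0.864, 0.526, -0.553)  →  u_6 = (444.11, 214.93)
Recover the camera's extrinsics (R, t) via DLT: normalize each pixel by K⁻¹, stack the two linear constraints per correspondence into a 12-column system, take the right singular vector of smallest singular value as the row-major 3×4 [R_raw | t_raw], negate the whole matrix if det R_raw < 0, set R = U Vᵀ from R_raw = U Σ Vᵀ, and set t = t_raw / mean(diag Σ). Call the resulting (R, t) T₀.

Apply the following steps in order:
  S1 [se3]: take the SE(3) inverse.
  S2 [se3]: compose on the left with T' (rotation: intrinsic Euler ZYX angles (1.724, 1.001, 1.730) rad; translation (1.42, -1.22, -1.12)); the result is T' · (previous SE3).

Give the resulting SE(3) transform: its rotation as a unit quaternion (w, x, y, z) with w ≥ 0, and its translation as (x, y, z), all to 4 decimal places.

rotation (quat) = (0.6125, 0.3898, 0.6582, 0.1991), translation = (-3.1250, -0.3353, 0.2832)

source (pnp_recover): camera pose = R=[0.9474 0.2951 0.1238; -0.3160 0.9237 0.2165; -0.0505 -0.2442 0.9684], t=(0.4900, -0.3599, 4.7999)
after S1 (invert_se3): R=[0.9474 -0.3160 -0.0505; 0.2951 0.9237 -0.2442; 0.1238 0.2165 0.9684], t=(-0.3357, 1.3603, -4.6310)
after S2 (compose_se3): R=[0.0541 0.2692 0.9616; 0.7570 0.6169 -0.2153; -0.6511 0.7396 -0.1704], t=(-3.1250, -0.3353, 0.2832)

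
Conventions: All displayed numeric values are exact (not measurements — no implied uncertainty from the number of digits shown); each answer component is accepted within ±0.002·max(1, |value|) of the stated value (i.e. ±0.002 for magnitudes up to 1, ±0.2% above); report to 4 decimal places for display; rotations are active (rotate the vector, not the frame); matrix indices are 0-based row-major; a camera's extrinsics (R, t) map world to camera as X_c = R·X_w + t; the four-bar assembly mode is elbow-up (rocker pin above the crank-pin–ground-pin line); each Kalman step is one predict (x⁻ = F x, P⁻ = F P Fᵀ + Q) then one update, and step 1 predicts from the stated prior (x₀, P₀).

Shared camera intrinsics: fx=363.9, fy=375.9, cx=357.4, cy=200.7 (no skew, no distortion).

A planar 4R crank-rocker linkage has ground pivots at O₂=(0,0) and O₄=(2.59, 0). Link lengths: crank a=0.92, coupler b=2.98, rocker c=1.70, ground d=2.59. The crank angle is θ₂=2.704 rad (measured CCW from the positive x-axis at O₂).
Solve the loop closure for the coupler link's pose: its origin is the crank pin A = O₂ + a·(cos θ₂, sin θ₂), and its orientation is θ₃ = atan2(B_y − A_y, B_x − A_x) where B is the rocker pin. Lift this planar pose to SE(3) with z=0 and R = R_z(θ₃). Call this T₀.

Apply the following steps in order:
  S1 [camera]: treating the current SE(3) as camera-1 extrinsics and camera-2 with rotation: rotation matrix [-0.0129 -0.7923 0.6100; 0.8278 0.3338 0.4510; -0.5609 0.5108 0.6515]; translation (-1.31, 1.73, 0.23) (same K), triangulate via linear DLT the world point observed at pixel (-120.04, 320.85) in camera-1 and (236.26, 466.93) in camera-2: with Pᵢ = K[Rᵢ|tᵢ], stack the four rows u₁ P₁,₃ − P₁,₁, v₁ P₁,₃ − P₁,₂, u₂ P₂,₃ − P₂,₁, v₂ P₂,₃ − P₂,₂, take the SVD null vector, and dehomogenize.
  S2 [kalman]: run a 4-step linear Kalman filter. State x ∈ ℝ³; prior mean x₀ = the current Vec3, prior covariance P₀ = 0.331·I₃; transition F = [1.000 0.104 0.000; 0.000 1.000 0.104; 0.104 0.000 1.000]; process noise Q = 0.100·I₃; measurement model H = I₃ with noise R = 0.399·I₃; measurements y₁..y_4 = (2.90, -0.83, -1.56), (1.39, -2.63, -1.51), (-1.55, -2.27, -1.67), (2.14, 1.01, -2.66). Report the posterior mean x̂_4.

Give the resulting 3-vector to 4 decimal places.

result = (0.6731, -0.6900, -1.6003)

source (fourbar_fk): coupler pose = R=[0.9201 -0.3918 0.0000; 0.3918 0.9201 0.0000; 0.0000 0.0000 1.0000], t=(-0.8333, 0.3899, 0.0000)
after S1 (triangulate): (-1.2484, 0.7059, 1.7214)
after S2 (kf_track): (0.6731, -0.6900, -1.6003)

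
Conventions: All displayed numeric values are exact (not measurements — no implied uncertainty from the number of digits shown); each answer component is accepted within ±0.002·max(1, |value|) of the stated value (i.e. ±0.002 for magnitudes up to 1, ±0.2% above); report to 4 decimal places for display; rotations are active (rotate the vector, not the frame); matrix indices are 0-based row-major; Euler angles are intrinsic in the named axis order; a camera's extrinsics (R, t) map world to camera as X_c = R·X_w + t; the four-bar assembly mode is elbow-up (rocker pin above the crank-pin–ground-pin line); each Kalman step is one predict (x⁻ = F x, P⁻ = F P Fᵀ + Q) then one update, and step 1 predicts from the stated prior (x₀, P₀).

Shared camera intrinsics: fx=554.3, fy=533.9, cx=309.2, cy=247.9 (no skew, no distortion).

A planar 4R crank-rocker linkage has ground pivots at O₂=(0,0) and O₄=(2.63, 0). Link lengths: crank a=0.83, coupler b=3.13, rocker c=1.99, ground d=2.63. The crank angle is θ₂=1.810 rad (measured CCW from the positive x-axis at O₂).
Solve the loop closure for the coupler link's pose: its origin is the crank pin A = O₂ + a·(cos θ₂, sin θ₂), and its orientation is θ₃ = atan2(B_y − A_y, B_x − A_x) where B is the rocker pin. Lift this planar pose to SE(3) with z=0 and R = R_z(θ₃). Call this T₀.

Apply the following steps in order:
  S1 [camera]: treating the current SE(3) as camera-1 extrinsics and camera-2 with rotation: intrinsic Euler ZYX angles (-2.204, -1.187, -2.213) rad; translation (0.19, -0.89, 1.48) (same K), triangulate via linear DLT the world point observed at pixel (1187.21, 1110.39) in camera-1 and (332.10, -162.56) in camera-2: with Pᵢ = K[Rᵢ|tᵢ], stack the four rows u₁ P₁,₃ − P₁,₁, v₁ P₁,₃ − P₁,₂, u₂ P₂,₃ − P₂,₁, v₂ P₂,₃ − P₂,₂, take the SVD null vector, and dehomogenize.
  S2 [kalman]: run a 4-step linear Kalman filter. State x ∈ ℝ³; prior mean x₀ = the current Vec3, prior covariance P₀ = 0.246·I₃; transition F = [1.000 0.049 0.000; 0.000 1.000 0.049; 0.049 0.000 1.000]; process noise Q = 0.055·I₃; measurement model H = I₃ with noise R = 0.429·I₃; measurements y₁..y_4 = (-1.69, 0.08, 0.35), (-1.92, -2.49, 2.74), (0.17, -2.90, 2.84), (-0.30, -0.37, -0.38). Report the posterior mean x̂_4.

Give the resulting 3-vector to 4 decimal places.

source (fourbar_fk): coupler pose = R=[0.9259 -0.3777 0.0000; 0.3777 0.9259 0.0000; 0.0000 0.0000 1.0000], t=(-0.1967, 0.8064, 0.0000)
after S1 (triangulate): (1.7074, -0.0302, 0.8811)
after S2 (kf_track): (-0.3716, -1.0766, 1.1246)

result = (-0.3716, -1.0766, 1.1246)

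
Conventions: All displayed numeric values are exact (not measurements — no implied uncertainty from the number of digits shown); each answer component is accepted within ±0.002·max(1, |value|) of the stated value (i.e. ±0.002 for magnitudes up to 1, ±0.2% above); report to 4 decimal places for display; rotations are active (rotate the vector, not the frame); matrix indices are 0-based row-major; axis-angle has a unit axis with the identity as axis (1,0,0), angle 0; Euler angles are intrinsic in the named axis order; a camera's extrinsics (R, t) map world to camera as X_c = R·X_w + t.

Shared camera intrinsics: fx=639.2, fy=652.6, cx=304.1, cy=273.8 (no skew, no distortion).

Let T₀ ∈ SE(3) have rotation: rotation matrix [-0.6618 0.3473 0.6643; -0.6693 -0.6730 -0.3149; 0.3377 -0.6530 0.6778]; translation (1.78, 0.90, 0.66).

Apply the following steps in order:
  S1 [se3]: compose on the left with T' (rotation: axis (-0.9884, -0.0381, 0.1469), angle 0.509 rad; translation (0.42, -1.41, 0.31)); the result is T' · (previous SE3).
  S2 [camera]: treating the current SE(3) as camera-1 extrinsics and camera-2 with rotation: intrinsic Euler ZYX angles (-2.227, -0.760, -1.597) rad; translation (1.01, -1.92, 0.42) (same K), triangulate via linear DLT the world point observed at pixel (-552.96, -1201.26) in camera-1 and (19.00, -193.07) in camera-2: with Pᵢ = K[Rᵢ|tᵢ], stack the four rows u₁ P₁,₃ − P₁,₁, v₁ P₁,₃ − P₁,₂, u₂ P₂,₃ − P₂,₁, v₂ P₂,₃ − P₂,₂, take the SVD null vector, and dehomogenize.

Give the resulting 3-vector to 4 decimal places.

result = (1.7002, -0.5712, -1.8178)

after S1 (compose_se3): R=[-0.6277 0.4154 0.6584; -0.4727 -0.8754 0.1017; 0.6186 -0.2474 0.7458], t=(2.1103, -0.1706, 0.4543)
after S2 (triangulate): (1.7002, -0.5712, -1.8178)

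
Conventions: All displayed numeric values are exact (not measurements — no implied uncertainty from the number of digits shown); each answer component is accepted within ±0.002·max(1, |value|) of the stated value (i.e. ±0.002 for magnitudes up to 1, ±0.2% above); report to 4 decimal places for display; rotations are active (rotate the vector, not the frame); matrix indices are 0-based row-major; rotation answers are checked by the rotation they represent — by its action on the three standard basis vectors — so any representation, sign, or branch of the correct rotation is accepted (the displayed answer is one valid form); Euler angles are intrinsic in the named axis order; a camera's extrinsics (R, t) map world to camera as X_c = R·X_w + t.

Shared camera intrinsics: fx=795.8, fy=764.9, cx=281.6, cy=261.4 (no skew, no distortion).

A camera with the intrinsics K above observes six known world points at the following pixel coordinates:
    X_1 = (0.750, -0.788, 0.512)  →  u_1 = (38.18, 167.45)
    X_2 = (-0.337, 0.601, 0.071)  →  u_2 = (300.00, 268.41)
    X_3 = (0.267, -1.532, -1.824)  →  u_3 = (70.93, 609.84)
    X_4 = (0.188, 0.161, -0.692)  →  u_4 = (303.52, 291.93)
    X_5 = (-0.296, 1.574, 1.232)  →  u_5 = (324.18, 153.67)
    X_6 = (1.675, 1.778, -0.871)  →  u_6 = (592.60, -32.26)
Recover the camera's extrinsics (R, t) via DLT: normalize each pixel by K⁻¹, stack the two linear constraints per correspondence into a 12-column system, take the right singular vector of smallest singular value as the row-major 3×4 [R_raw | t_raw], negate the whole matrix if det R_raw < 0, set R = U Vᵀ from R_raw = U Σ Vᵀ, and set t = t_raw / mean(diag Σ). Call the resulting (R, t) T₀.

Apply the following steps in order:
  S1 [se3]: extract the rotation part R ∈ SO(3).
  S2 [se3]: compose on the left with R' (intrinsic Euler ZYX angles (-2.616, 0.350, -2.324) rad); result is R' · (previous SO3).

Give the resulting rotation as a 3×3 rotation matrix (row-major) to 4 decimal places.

rotation (matrix) = ((-0.2054, -0.4281, 0.8801), (-0.2294, -0.8531, -0.4686), (0.9514, -0.2981, 0.0771))

source (pnp_recover): camera pose = R=[-0.0512 0.8522 -0.5207; -0.7904 -0.3533 -0.5004; -0.6104 0.3859 0.6917], t=(-0.3700, 0.0300, 4.8100)
after S1 (rot_of_se3): [-0.0512 0.8522 -0.5207; -0.7904 -0.3533 -0.5004; -0.6104 0.3859 0.6917]
after S2 (compose_so3): [-0.2054 -0.4281 0.8801; -0.2294 -0.8531 -0.4686; 0.9514 -0.2981 0.0771]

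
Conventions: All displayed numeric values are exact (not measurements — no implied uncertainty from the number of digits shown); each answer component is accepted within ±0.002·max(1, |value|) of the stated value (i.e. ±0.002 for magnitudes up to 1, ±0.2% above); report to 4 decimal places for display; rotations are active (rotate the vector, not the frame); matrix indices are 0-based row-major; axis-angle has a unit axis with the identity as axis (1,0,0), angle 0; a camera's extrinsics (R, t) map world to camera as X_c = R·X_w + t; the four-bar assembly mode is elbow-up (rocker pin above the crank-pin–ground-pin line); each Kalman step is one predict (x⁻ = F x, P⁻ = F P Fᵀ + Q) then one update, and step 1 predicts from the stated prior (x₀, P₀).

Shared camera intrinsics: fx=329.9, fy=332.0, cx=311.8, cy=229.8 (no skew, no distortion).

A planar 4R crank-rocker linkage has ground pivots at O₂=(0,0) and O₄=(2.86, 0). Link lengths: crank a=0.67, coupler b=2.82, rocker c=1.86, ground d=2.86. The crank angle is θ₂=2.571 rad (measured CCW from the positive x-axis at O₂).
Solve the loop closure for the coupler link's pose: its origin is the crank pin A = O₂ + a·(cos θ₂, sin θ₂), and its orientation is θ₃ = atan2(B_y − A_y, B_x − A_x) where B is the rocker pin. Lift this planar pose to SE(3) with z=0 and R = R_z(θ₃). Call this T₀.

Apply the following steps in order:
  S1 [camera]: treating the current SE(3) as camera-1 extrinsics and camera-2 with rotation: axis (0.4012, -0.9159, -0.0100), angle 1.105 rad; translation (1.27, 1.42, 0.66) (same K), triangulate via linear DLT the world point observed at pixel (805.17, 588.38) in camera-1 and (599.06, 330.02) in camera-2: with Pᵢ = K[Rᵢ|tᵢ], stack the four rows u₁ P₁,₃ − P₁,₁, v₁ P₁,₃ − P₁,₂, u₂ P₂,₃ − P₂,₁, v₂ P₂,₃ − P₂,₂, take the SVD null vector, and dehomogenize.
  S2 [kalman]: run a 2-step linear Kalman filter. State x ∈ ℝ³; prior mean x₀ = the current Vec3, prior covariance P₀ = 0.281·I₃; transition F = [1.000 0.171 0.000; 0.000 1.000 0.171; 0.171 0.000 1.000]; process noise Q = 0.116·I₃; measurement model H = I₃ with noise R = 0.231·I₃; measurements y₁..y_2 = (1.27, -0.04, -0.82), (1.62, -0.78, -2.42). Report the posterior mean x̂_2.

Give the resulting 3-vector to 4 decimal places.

result = (1.3446, -0.5762, -1.3018)

source (fourbar_fk): coupler pose = R=[0.8939 -0.4483 0.0000; 0.4483 0.8939 0.0000; 0.0000 0.0000 1.0000], t=(-0.5639, 0.3619, 0.0000)
after S1 (triangulate): (1.3519, -0.4126, 0.5547)
after S2 (kf_track): (1.3446, -0.5762, -1.3018)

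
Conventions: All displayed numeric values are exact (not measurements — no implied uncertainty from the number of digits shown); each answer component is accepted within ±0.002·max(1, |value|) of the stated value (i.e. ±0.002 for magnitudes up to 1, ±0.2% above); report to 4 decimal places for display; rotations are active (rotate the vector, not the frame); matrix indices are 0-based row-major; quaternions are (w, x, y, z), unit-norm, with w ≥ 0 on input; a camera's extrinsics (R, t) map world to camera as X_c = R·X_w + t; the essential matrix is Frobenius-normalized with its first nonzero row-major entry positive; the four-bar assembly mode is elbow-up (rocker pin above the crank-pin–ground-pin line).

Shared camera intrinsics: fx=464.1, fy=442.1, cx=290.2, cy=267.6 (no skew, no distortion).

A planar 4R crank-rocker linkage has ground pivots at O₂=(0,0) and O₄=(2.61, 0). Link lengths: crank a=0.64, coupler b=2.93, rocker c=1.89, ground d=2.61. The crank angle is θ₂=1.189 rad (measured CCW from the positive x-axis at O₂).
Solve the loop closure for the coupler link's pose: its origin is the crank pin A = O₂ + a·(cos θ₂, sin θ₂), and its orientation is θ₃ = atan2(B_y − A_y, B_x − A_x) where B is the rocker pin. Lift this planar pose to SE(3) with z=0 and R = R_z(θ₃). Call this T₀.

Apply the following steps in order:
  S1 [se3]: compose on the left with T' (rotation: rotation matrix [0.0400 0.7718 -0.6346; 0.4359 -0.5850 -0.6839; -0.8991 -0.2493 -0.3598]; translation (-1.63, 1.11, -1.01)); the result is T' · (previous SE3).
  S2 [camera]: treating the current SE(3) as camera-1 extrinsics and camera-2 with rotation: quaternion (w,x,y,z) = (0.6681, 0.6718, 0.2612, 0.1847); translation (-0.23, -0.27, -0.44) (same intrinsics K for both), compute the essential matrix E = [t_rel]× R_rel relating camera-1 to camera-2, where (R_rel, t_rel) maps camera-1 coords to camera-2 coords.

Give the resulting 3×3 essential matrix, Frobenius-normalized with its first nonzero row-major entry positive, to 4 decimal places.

matrix = [0.4595 0.2383 -0.1022; -0.3046 0.5223 0.3502; 0.3548 0.3274 -0.0193]

source (fourbar_fk): coupler pose = R=[0.9000 -0.4360 0.0000; 0.4360 0.9000 0.0000; 0.0000 0.0000 1.0000], t=(0.2385, 0.5939, 0.0000)
after S1 (compose_se3): R=[0.3725 0.6771 -0.6346; 0.1373 -0.7165 -0.6839; -0.9178 0.1676 -0.3598], t=(-1.1621, 0.8665, -1.3725)
after S2 (essential): [0.4595 0.2383 -0.1022; -0.3046 0.5223 0.3502; 0.3548 0.3274 -0.0193]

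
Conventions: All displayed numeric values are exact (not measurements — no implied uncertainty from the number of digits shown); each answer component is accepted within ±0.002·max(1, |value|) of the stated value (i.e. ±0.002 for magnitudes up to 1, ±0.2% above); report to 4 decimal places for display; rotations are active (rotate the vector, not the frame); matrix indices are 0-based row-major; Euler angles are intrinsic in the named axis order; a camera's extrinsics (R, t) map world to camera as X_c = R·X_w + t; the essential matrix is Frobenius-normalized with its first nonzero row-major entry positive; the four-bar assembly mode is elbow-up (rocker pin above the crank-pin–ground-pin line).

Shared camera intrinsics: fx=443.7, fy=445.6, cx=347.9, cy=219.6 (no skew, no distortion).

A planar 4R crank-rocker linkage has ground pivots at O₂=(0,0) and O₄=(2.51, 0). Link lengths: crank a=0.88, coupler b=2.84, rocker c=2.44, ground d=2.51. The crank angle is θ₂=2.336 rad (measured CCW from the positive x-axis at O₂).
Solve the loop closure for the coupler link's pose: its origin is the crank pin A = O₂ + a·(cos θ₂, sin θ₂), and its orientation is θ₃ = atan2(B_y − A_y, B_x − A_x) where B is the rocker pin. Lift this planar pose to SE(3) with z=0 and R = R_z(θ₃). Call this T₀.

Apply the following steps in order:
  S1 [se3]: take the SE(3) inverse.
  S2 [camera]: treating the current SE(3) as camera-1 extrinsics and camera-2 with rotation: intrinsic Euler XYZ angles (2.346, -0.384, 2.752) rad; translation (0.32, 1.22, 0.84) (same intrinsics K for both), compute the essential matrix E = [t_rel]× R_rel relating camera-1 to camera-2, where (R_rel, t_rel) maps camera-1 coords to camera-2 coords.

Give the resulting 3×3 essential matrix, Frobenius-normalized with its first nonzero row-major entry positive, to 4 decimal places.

matrix = [0.0299 -0.5411 -0.3856; -0.0807 0.1959 0.1311; 0.6984 0.0046 0.0889]

source (fourbar_fk): coupler pose = R=[0.8104 -0.5859 0.0000; 0.5859 0.8104 0.0000; 0.0000 0.0000 1.0000], t=(-0.6096, 0.6347, 0.0000)
after S1 (invert_se3): R=[0.8104 0.5859 0.0000; -0.5859 0.8104 0.0000; 0.0000 0.0000 1.0000], t=(0.1221, -0.8715, 0.0000)
after S2 (essential): [0.0299 -0.5411 -0.3856; -0.0807 0.1959 0.1311; 0.6984 0.0046 0.0889]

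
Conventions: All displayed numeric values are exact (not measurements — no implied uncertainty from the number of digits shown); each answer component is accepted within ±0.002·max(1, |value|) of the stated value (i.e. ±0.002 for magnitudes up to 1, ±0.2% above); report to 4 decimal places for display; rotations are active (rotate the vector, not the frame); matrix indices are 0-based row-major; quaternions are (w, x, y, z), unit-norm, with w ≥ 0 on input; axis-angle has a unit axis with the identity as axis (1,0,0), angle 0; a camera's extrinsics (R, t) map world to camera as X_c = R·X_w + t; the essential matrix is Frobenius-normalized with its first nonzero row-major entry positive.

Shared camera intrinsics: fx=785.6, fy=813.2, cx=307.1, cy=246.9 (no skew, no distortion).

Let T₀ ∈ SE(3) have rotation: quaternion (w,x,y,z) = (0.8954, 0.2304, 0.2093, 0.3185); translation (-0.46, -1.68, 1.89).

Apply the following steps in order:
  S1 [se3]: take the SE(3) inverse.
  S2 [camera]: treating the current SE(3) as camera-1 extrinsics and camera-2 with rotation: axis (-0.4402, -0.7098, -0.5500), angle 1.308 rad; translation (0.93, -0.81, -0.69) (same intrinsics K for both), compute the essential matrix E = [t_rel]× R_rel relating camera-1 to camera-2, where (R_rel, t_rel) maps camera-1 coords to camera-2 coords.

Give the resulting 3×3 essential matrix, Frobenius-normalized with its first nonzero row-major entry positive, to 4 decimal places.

matrix = [0.0740 -0.0179 0.1613; -0.3051 0.1626 -0.5910; -0.1290 0.6525 0.2386]

after S1 (invert_se3): R=[0.7095 0.6668 -0.2280; -0.4739 0.6910 0.5459; 0.5215 -0.2793 0.8062], t=(1.8775, -0.0889, -1.7530)
after S2 (essential): [0.0740 -0.0179 0.1613; -0.3051 0.1626 -0.5910; -0.1290 0.6525 0.2386]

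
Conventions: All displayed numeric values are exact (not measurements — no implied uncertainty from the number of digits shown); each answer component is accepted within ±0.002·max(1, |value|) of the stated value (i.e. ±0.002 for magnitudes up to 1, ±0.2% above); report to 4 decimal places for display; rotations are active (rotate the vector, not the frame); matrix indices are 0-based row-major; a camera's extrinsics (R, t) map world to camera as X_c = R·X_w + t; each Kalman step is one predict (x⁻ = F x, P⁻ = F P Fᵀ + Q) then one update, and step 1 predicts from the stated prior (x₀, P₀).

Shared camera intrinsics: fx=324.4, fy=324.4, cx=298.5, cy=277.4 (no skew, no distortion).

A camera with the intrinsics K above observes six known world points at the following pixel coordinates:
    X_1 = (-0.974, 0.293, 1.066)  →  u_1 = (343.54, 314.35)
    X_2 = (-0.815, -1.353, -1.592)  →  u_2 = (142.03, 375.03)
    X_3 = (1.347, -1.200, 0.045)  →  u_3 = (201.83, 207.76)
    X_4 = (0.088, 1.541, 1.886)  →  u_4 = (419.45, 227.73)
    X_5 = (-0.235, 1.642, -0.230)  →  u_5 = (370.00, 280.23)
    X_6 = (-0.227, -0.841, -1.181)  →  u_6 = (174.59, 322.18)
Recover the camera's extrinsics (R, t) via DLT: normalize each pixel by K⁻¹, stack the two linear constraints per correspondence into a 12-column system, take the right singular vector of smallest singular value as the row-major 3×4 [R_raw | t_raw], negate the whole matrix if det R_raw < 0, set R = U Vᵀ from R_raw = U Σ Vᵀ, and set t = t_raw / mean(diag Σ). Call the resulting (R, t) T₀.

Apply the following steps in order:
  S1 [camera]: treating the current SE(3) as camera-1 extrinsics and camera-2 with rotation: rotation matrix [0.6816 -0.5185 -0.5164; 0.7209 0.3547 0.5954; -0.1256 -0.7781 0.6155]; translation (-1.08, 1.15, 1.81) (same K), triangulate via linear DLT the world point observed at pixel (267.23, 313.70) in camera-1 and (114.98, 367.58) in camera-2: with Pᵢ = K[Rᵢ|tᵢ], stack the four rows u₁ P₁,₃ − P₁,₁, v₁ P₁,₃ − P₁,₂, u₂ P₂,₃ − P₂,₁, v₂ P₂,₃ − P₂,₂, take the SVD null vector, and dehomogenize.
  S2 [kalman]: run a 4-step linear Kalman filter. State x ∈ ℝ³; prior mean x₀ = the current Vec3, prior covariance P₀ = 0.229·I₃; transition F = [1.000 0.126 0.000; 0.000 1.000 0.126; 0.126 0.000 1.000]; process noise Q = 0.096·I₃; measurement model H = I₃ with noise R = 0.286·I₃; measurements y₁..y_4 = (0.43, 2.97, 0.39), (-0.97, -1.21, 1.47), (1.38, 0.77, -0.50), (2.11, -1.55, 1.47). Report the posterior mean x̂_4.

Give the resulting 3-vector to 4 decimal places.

result = (1.1661, -0.3010, 0.7911)

source (pnp_recover): camera pose = R=[-0.2645 0.7449 0.6125; -0.9597 -0.1410 -0.2431; -0.0947 -0.6521 0.7522], t=(-0.3801, -0.0200, 4.6902)
after S1 (triangulate): (-0.5792, -0.4463, 0.1078)
after S2 (kf_track): (1.1661, -0.3010, 0.7911)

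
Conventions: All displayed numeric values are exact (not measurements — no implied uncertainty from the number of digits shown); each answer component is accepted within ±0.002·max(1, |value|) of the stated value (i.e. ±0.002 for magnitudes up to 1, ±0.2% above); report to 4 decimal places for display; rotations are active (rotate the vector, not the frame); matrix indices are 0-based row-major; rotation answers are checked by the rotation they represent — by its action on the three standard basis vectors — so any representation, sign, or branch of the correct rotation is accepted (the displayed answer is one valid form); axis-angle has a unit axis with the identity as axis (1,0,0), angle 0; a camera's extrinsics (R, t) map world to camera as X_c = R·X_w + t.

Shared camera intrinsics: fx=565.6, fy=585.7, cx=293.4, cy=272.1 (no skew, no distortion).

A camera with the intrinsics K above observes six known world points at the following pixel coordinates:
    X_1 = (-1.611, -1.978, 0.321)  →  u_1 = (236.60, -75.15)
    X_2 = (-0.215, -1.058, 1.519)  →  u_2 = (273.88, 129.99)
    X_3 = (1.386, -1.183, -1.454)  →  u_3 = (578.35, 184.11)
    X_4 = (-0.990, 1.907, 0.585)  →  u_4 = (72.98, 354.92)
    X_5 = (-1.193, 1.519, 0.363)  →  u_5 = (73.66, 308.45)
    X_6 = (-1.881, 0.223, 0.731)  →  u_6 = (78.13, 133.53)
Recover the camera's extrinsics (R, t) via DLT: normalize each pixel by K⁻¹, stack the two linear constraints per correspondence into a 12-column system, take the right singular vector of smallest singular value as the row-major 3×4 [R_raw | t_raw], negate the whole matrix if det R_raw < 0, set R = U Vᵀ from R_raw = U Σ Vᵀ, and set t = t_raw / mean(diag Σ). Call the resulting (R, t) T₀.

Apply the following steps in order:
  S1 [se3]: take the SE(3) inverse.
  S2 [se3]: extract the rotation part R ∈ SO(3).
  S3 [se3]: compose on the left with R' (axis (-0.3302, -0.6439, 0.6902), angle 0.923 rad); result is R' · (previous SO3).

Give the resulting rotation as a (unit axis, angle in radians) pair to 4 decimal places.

rotation (axis_angle) = ((-0.6117, -0.7676, 0.1912), 0.3956)

source (pnp_recover): camera pose = R=[0.8065 -0.4851 -0.3378; 0.4858 0.8695 -0.0889; 0.3369 -0.0924 0.9370], t=(-0.0499, -0.4100, 5.0202)
after S1 (invert_se3): R=[0.8065 0.4858 0.3369; -0.4851 0.8695 -0.0924; -0.3378 -0.0889 0.9370], t=(-1.4517, 0.7963, -4.7572)
after S2 (rot_of_se3): [0.8065 0.4858 0.3369; -0.4851 0.8695 -0.0924; -0.3378 -0.0889 0.9370]
after S3 (compose_so3): [0.9517 -0.0374 -0.3049; 0.1100 0.9683 0.2244; 0.2868 -0.2471 0.9256]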